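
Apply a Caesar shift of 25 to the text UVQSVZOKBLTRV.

TUPRUYNJAKSQU

U(20): 20+25=45≡19 → T
V(21): 21+25=46≡20 → U
Q(16): 16+25=41≡15 → P
S(18): 18+25=43≡17 → R
V(21): 21+25=46≡20 → U
Z(25): 25+25=50≡24 → Y
O(14): 14+25=39≡13 → N
K(10): 10+25=35≡9 → J
B(1): 1+25=26≡0 → A
L(11): 11+25=36≡10 → K
T(19): 19+25=44≡18 → S
R(17): 17+25=42≡16 → Q
V(21): 21+25=46≡20 → U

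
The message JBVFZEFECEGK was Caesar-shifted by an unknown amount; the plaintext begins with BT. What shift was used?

From the crib: J(9)−B(1)=8, so the shift is 8.

8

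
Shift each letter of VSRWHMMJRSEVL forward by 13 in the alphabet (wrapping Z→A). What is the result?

IFEJUZZWEFRIY

V(21): 21+13=34≡8 → I
S(18): 18+13=31≡5 → F
R(17): 17+13=30≡4 → E
W(22): 22+13=35≡9 → J
H(7): 7+13=20 → U
M(12): 12+13=25 → Z
M(12): 12+13=25 → Z
J(9): 9+13=22 → W
R(17): 17+13=30≡4 → E
S(18): 18+13=31≡5 → F
E(4): 4+13=17 → R
V(21): 21+13=34≡8 → I
L(11): 11+13=24 → Y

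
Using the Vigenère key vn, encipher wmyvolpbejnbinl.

rztijykozwiodag

Repeat the key across the message: vnvnvnvnvnvnvnv
w(22)+v(21): 43≡17 → r
m(12)+n(13): 25 → z
y(24)+v(21): 45≡19 → t
v(21)+n(13): 34≡8 → i
o(14)+v(21): 35≡9 → j
l(11)+n(13): 24 → y
p(15)+v(21): 36≡10 → k
b(1)+n(13): 14 → o
e(4)+v(21): 25 → z
j(9)+n(13): 22 → w
n(13)+v(21): 34≡8 → i
b(1)+n(13): 14 → o
i(8)+v(21): 29≡3 → d
n(13)+n(13): 26≡0 → a
l(11)+v(21): 32≡6 → g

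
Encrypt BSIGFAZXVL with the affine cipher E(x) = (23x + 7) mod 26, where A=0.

EFJPSHKQWA

B(1): 23·1+7=30≡4 → E
S(18): 23·18+7=421≡5 → F
I(8): 23·8+7=191≡9 → J
G(6): 23·6+7=145≡15 → P
F(5): 23·5+7=122≡18 → S
A(0): 23·0+7=7 → H
Z(25): 23·25+7=582≡10 → K
X(23): 23·23+7=536≡16 → Q
V(21): 23·21+7=490≡22 → W
L(11): 23·11+7=260≡0 → A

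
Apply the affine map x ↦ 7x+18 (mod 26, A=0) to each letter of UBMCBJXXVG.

U(20): 7·20+18=158≡2 → C
B(1): 7·1+18=25 → Z
M(12): 7·12+18=102≡24 → Y
C(2): 7·2+18=32≡6 → G
B(1): 7·1+18=25 → Z
J(9): 7·9+18=81≡3 → D
X(23): 7·23+18=179≡23 → X
X(23): 7·23+18=179≡23 → X
V(21): 7·21+18=165≡9 → J
G(6): 7·6+18=60≡8 → I

CZYGZDXXJI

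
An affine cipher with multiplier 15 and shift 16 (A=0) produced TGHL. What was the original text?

The inverse of 15 mod 26 is 7, since 15·7=105≡1. Apply D(y)=7·(y−16) mod 26:
T(19): 7·(19−16)=21 → V
G(6): 7·(6−16)=-70≡8 → I
H(7): 7·(7−16)=-63≡15 → P
L(11): 7·(11−16)=-35≡17 → R

VIPR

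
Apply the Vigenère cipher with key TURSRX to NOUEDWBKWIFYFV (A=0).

GILWUTUENAWVYP

Repeat the key across the message: TURSRXTURSRXTU
N(13)+T(19): 32≡6 → G
O(14)+U(20): 34≡8 → I
U(20)+R(17): 37≡11 → L
E(4)+S(18): 22 → W
D(3)+R(17): 20 → U
W(22)+X(23): 45≡19 → T
B(1)+T(19): 20 → U
K(10)+U(20): 30≡4 → E
W(22)+R(17): 39≡13 → N
I(8)+S(18): 26≡0 → A
F(5)+R(17): 22 → W
Y(24)+X(23): 47≡21 → V
F(5)+T(19): 24 → Y
V(21)+U(20): 41≡15 → P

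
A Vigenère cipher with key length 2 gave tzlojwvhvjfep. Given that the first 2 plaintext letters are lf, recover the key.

Subtract each crib letter from the matching ciphertext letter (mod 26):
t(19)−l(11)=8 → i
z(25)−f(5)=20 → u

iu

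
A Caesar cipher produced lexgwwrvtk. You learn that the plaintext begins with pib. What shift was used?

From the crib: l(11)−p(15)=-4≡22, so the shift is 22.

22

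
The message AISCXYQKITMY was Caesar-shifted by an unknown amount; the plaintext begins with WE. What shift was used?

From the crib: A(0)−W(22)=-22≡4, so the shift is 4.

4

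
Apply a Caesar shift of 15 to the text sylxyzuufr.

s(18): 18+15=33≡7 → h
y(24): 24+15=39≡13 → n
l(11): 11+15=26≡0 → a
x(23): 23+15=38≡12 → m
y(24): 24+15=39≡13 → n
z(25): 25+15=40≡14 → o
u(20): 20+15=35≡9 → j
u(20): 20+15=35≡9 → j
f(5): 5+15=20 → u
r(17): 17+15=32≡6 → g

hnamnojjug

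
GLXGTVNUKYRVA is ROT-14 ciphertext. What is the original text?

SXJSFHZGWKDHM

G(6): 6−14=-8≡18 → S
L(11): 11−14=-3≡23 → X
X(23): 23−14=9 → J
G(6): 6−14=-8≡18 → S
T(19): 19−14=5 → F
V(21): 21−14=7 → H
N(13): 13−14=-1≡25 → Z
U(20): 20−14=6 → G
K(10): 10−14=-4≡22 → W
Y(24): 24−14=10 → K
R(17): 17−14=3 → D
V(21): 21−14=7 → H
A(0): 0−14=-14≡12 → M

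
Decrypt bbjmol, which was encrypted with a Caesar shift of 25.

ccknpm

b(1): 1−25=-24≡2 → c
b(1): 1−25=-24≡2 → c
j(9): 9−25=-16≡10 → k
m(12): 12−25=-13≡13 → n
o(14): 14−25=-11≡15 → p
l(11): 11−25=-14≡12 → m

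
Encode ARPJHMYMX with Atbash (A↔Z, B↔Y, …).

A(0) → Z(25)
R(17) → I(8)
P(15) → K(10)
J(9) → Q(16)
H(7) → S(18)
M(12) → N(13)
Y(24) → B(1)
M(12) → N(13)
X(23) → C(2)

ZIKQSNBNC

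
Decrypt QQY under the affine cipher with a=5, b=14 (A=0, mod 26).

QQC

The inverse of 5 mod 26 is 21, since 5·21=105≡1. Apply D(y)=21·(y−14) mod 26:
Q(16): 21·(16−14)=42≡16 → Q
Q(16): 21·(16−14)=42≡16 → Q
Y(24): 21·(24−14)=210≡2 → C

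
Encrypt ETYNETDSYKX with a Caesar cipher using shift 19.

E(4): 4+19=23 → X
T(19): 19+19=38≡12 → M
Y(24): 24+19=43≡17 → R
N(13): 13+19=32≡6 → G
E(4): 4+19=23 → X
T(19): 19+19=38≡12 → M
D(3): 3+19=22 → W
S(18): 18+19=37≡11 → L
Y(24): 24+19=43≡17 → R
K(10): 10+19=29≡3 → D
X(23): 23+19=42≡16 → Q

XMRGXMWLRDQ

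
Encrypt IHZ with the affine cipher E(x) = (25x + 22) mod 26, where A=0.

I(8): 25·8+22=222≡14 → O
H(7): 25·7+22=197≡15 → P
Z(25): 25·25+22=647≡23 → X

OPX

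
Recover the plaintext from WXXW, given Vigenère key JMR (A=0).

Repeat the key across the ciphertext: JMRJ
W(22)−J(9): 13 → N
X(23)−M(12): 11 → L
X(23)−R(17): 6 → G
W(22)−J(9): 13 → N

NLGN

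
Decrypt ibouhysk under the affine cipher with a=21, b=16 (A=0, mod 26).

The inverse of 21 mod 26 is 5, since 21·5=105≡1. Apply D(y)=5·(y−16) mod 26:
i(8): 5·(8−16)=-40≡12 → m
b(1): 5·(1−16)=-75≡3 → d
o(14): 5·(14−16)=-10≡16 → q
u(20): 5·(20−16)=20 → u
h(7): 5·(7−16)=-45≡7 → h
y(24): 5·(24−16)=40≡14 → o
s(18): 5·(18−16)=10 → k
k(10): 5·(10−16)=-30≡22 → w

mdquhokw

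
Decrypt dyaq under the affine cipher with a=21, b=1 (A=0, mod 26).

klvx

The inverse of 21 mod 26 is 5, since 21·5=105≡1. Apply D(y)=5·(y−1) mod 26:
d(3): 5·(3−1)=10 → k
y(24): 5·(24−1)=115≡11 → l
a(0): 5·(0−1)=-5≡21 → v
q(16): 5·(16−1)=75≡23 → x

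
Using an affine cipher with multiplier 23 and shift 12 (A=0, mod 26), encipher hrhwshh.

rnrykrr

h(7): 23·7+12=173≡17 → r
r(17): 23·17+12=403≡13 → n
h(7): 23·7+12=173≡17 → r
w(22): 23·22+12=518≡24 → y
s(18): 23·18+12=426≡10 → k
h(7): 23·7+12=173≡17 → r
h(7): 23·7+12=173≡17 → r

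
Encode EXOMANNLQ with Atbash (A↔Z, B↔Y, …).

VCLNZMMOJ

E(4) → V(21)
X(23) → C(2)
O(14) → L(11)
M(12) → N(13)
A(0) → Z(25)
N(13) → M(12)
N(13) → M(12)
L(11) → O(14)
Q(16) → J(9)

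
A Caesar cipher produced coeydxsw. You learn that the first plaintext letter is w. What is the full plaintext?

wiysxrmq

From the crib: c(2)−w(22)=-20≡6, so the shift is 6.
Subtract 6 from each ciphertext letter:
c(2): 2−6=-4≡22 → w
o(14): 14−6=8 → i
e(4): 4−6=-2≡24 → y
y(24): 24−6=18 → s
d(3): 3−6=-3≡23 → x
x(23): 23−6=17 → r
s(18): 18−6=12 → m
w(22): 22−6=16 → q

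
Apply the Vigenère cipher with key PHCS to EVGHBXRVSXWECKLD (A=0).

Repeat the key across the message: PHCSPHCSPHCSPHCS
E(4)+P(15): 19 → T
V(21)+H(7): 28≡2 → C
G(6)+C(2): 8 → I
H(7)+S(18): 25 → Z
B(1)+P(15): 16 → Q
X(23)+H(7): 30≡4 → E
R(17)+C(2): 19 → T
V(21)+S(18): 39≡13 → N
S(18)+P(15): 33≡7 → H
X(23)+H(7): 30≡4 → E
W(22)+C(2): 24 → Y
E(4)+S(18): 22 → W
C(2)+P(15): 17 → R
K(10)+H(7): 17 → R
L(11)+C(2): 13 → N
D(3)+S(18): 21 → V

TCIZQETNHEYWRRNV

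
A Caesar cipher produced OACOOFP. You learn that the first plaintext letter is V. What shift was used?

19

From the crib: O(14)−V(21)=-7≡19, so the shift is 19.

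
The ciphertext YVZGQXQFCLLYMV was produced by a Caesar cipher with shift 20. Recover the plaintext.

Y(24): 24−20=4 → E
V(21): 21−20=1 → B
Z(25): 25−20=5 → F
G(6): 6−20=-14≡12 → M
Q(16): 16−20=-4≡22 → W
X(23): 23−20=3 → D
Q(16): 16−20=-4≡22 → W
F(5): 5−20=-15≡11 → L
C(2): 2−20=-18≡8 → I
L(11): 11−20=-9≡17 → R
L(11): 11−20=-9≡17 → R
Y(24): 24−20=4 → E
M(12): 12−20=-8≡18 → S
V(21): 21−20=1 → B

EBFMWDWLIRRESB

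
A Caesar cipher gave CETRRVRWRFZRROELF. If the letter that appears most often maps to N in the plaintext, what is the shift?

4

The most frequent ciphertext letter is R (appears 6 times).
R is position 17; N is position 13.
Shift = 4.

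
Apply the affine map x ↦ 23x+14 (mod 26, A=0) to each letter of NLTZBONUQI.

BHJRLYBGSQ

N(13): 23·13+14=313≡1 → B
L(11): 23·11+14=267≡7 → H
T(19): 23·19+14=451≡9 → J
Z(25): 23·25+14=589≡17 → R
B(1): 23·1+14=37≡11 → L
O(14): 23·14+14=336≡24 → Y
N(13): 23·13+14=313≡1 → B
U(20): 23·20+14=474≡6 → G
Q(16): 23·16+14=382≡18 → S
I(8): 23·8+14=198≡16 → Q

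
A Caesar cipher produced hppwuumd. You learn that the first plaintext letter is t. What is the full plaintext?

From the crib: h(7)−t(19)=-12≡14, so the shift is 14.
Subtract 14 from each ciphertext letter:
h(7): 7−14=-7≡19 → t
p(15): 15−14=1 → b
p(15): 15−14=1 → b
w(22): 22−14=8 → i
u(20): 20−14=6 → g
u(20): 20−14=6 → g
m(12): 12−14=-2≡24 → y
d(3): 3−14=-11≡15 → p

tbbiggyp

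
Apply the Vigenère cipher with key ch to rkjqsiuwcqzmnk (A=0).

Repeat the key across the message: chchchchchchch
r(17)+c(2): 19 → t
k(10)+h(7): 17 → r
j(9)+c(2): 11 → l
q(16)+h(7): 23 → x
s(18)+c(2): 20 → u
i(8)+h(7): 15 → p
u(20)+c(2): 22 → w
w(22)+h(7): 29≡3 → d
c(2)+c(2): 4 → e
q(16)+h(7): 23 → x
z(25)+c(2): 27≡1 → b
m(12)+h(7): 19 → t
n(13)+c(2): 15 → p
k(10)+h(7): 17 → r

trlxupwdexbtpr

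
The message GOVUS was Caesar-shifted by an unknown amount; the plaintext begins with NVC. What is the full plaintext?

From the crib: G(6)−N(13)=-7≡19, so the shift is 19.
Subtract 19 from each ciphertext letter:
G(6): 6−19=-13≡13 → N
O(14): 14−19=-5≡21 → V
V(21): 21−19=2 → C
U(20): 20−19=1 → B
S(18): 18−19=-1≡25 → Z

NVCBZ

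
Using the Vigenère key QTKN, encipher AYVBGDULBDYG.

Repeat the key across the message: QTKNQTKNQTKN
A(0)+Q(16): 16 → Q
Y(24)+T(19): 43≡17 → R
V(21)+K(10): 31≡5 → F
B(1)+N(13): 14 → O
G(6)+Q(16): 22 → W
D(3)+T(19): 22 → W
U(20)+K(10): 30≡4 → E
L(11)+N(13): 24 → Y
B(1)+Q(16): 17 → R
D(3)+T(19): 22 → W
Y(24)+K(10): 34≡8 → I
G(6)+N(13): 19 → T

QRFOWWEYRWIT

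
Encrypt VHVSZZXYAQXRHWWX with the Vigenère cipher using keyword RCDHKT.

Repeat the key across the message: RCDHKTRCDHKTRCDH
V(21)+R(17): 38≡12 → M
H(7)+C(2): 9 → J
V(21)+D(3): 24 → Y
S(18)+H(7): 25 → Z
Z(25)+K(10): 35≡9 → J
Z(25)+T(19): 44≡18 → S
X(23)+R(17): 40≡14 → O
Y(24)+C(2): 26≡0 → A
A(0)+D(3): 3 → D
Q(16)+H(7): 23 → X
X(23)+K(10): 33≡7 → H
R(17)+T(19): 36≡10 → K
H(7)+R(17): 24 → Y
W(22)+C(2): 24 → Y
W(22)+D(3): 25 → Z
X(23)+H(7): 30≡4 → E

MJYZJSOADXHKYYZE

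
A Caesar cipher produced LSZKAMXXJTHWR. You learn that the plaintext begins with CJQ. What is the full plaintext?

CJQBRDOOAKYNI

From the crib: L(11)−C(2)=9, so the shift is 9.
Subtract 9 from each ciphertext letter:
L(11): 11−9=2 → C
S(18): 18−9=9 → J
Z(25): 25−9=16 → Q
K(10): 10−9=1 → B
A(0): 0−9=-9≡17 → R
M(12): 12−9=3 → D
X(23): 23−9=14 → O
X(23): 23−9=14 → O
J(9): 9−9=0 → A
T(19): 19−9=10 → K
H(7): 7−9=-2≡24 → Y
W(22): 22−9=13 → N
R(17): 17−9=8 → I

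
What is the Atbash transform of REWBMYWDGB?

R(17) → I(8)
E(4) → V(21)
W(22) → D(3)
B(1) → Y(24)
M(12) → N(13)
Y(24) → B(1)
W(22) → D(3)
D(3) → W(22)
G(6) → T(19)
B(1) → Y(24)

IVDYNBDWTY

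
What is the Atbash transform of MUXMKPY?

M(12) → N(13)
U(20) → F(5)
X(23) → C(2)
M(12) → N(13)
K(10) → P(15)
P(15) → K(10)
Y(24) → B(1)

NFCNPKB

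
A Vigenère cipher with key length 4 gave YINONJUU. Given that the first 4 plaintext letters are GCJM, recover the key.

SGEC

Subtract each crib letter from the matching ciphertext letter (mod 26):
Y(24)−G(6)=18 → S
I(8)−C(2)=6 → G
N(13)−J(9)=4 → E
O(14)−M(12)=2 → C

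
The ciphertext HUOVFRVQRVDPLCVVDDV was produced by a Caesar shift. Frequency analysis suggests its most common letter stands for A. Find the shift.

The most frequent ciphertext letter is V (appears 6 times).
V is position 21; A is position 0.
Shift = 21.

21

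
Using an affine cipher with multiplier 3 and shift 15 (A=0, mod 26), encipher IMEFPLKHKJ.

NZBEIWTKTQ

I(8): 3·8+15=39≡13 → N
M(12): 3·12+15=51≡25 → Z
E(4): 3·4+15=27≡1 → B
F(5): 3·5+15=30≡4 → E
P(15): 3·15+15=60≡8 → I
L(11): 3·11+15=48≡22 → W
K(10): 3·10+15=45≡19 → T
H(7): 3·7+15=36≡10 → K
K(10): 3·10+15=45≡19 → T
J(9): 3·9+15=42≡16 → Q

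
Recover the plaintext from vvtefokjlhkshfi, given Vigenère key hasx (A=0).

Repeat the key across the ciphertext: hasxhasxhasxhas
v(21)−h(7): 14 → o
v(21)−a(0): 21 → v
t(19)−s(18): 1 → b
e(4)−x(23): -19≡7 → h
f(5)−h(7): -2≡24 → y
o(14)−a(0): 14 → o
k(10)−s(18): -8≡18 → s
j(9)−x(23): -14≡12 → m
l(11)−h(7): 4 → e
h(7)−a(0): 7 → h
k(10)−s(18): -8≡18 → s
s(18)−x(23): -5≡21 → v
h(7)−h(7): 0 → a
f(5)−a(0): 5 → f
i(8)−s(18): -10≡16 → q

ovbhyosmehsvafq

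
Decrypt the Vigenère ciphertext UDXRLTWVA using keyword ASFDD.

Repeat the key across the ciphertext: ASFDDASFD
U(20)−A(0): 20 → U
D(3)−S(18): -15≡11 → L
X(23)−F(5): 18 → S
R(17)−D(3): 14 → O
L(11)−D(3): 8 → I
T(19)−A(0): 19 → T
W(22)−S(18): 4 → E
V(21)−F(5): 16 → Q
A(0)−D(3): -3≡23 → X

ULSOITEQX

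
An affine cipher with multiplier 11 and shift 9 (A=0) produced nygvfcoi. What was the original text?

yzvucxrh

The inverse of 11 mod 26 is 19, since 11·19=209≡1. Apply D(y)=19·(y−9) mod 26:
n(13): 19·(13−9)=76≡24 → y
y(24): 19·(24−9)=285≡25 → z
g(6): 19·(6−9)=-57≡21 → v
v(21): 19·(21−9)=228≡20 → u
f(5): 19·(5−9)=-76≡2 → c
c(2): 19·(2−9)=-133≡23 → x
o(14): 19·(14−9)=95≡17 → r
i(8): 19·(8−9)=-19≡7 → h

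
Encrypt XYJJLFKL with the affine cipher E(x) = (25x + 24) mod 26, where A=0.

BAPPNTON

X(23): 25·23+24=599≡1 → B
Y(24): 25·24+24=624≡0 → A
J(9): 25·9+24=249≡15 → P
J(9): 25·9+24=249≡15 → P
L(11): 25·11+24=299≡13 → N
F(5): 25·5+24=149≡19 → T
K(10): 25·10+24=274≡14 → O
L(11): 25·11+24=299≡13 → N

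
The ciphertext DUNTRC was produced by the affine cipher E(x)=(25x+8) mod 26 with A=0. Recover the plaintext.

The inverse of 25 mod 26 is 25, since 25·25=625≡1. Apply D(y)=25·(y−8) mod 26:
D(3): 25·(3−8)=-125≡5 → F
U(20): 25·(20−8)=300≡14 → O
N(13): 25·(13−8)=125≡21 → V
T(19): 25·(19−8)=275≡15 → P
R(17): 25·(17−8)=225≡17 → R
C(2): 25·(2−8)=-150≡6 → G

FOVPRG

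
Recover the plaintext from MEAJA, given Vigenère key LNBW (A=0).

Repeat the key across the ciphertext: LNBWL
M(12)−L(11): 1 → B
E(4)−N(13): -9≡17 → R
A(0)−B(1): -1≡25 → Z
J(9)−W(22): -13≡13 → N
A(0)−L(11): -11≡15 → P

BRZNP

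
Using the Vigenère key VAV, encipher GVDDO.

Repeat the key across the message: VAVVA
G(6)+V(21): 27≡1 → B
V(21)+A(0): 21 → V
D(3)+V(21): 24 → Y
D(3)+V(21): 24 → Y
O(14)+A(0): 14 → O

BVYYO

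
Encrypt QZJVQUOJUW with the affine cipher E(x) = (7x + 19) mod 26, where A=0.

Q(16): 7·16+19=131≡1 → B
Z(25): 7·25+19=194≡12 → M
J(9): 7·9+19=82≡4 → E
V(21): 7·21+19=166≡10 → K
Q(16): 7·16+19=131≡1 → B
U(20): 7·20+19=159≡3 → D
O(14): 7·14+19=117≡13 → N
J(9): 7·9+19=82≡4 → E
U(20): 7·20+19=159≡3 → D
W(22): 7·22+19=173≡17 → R

BMEKBDNEDR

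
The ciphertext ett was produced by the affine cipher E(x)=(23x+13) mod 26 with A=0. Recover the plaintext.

dyy

The inverse of 23 mod 26 is 17, since 23·17=391≡1. Apply D(y)=17·(y−13) mod 26:
e(4): 17·(4−13)=-153≡3 → d
t(19): 17·(19−13)=102≡24 → y
t(19): 17·(19−13)=102≡24 → y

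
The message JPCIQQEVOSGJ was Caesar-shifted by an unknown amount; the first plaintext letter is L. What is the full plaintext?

From the crib: J(9)−L(11)=-2≡24, so the shift is 24.
Subtract 24 from each ciphertext letter:
J(9): 9−24=-15≡11 → L
P(15): 15−24=-9≡17 → R
C(2): 2−24=-22≡4 → E
I(8): 8−24=-16≡10 → K
Q(16): 16−24=-8≡18 → S
Q(16): 16−24=-8≡18 → S
E(4): 4−24=-20≡6 → G
V(21): 21−24=-3≡23 → X
O(14): 14−24=-10≡16 → Q
S(18): 18−24=-6≡20 → U
G(6): 6−24=-18≡8 → I
J(9): 9−24=-15≡11 → L

LREKSSGXQUIL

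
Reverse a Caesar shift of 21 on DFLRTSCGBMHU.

D(3): 3−21=-18≡8 → I
F(5): 5−21=-16≡10 → K
L(11): 11−21=-10≡16 → Q
R(17): 17−21=-4≡22 → W
T(19): 19−21=-2≡24 → Y
S(18): 18−21=-3≡23 → X
C(2): 2−21=-19≡7 → H
G(6): 6−21=-15≡11 → L
B(1): 1−21=-20≡6 → G
M(12): 12−21=-9≡17 → R
H(7): 7−21=-14≡12 → M
U(20): 20−21=-1≡25 → Z

IKQWYXHLGRMZ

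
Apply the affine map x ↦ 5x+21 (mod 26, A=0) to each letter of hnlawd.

h(7): 5·7+21=56≡4 → e
n(13): 5·13+21=86≡8 → i
l(11): 5·11+21=76≡24 → y
a(0): 5·0+21=21 → v
w(22): 5·22+21=131≡1 → b
d(3): 5·3+21=36≡10 → k

eiyvbk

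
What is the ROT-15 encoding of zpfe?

oeut

z(25): 25+15=40≡14 → o
p(15): 15+15=30≡4 → e
f(5): 5+15=20 → u
e(4): 4+15=19 → t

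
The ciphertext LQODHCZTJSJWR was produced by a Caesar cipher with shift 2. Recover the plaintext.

JOMBFAXRHQHUP

L(11): 11−2=9 → J
Q(16): 16−2=14 → O
O(14): 14−2=12 → M
D(3): 3−2=1 → B
H(7): 7−2=5 → F
C(2): 2−2=0 → A
Z(25): 25−2=23 → X
T(19): 19−2=17 → R
J(9): 9−2=7 → H
S(18): 18−2=16 → Q
J(9): 9−2=7 → H
W(22): 22−2=20 → U
R(17): 17−2=15 → P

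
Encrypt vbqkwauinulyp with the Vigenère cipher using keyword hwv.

Repeat the key across the message: hwvhwvhwvhwvh
v(21)+h(7): 28≡2 → c
b(1)+w(22): 23 → x
q(16)+v(21): 37≡11 → l
k(10)+h(7): 17 → r
w(22)+w(22): 44≡18 → s
a(0)+v(21): 21 → v
u(20)+h(7): 27≡1 → b
i(8)+w(22): 30≡4 → e
n(13)+v(21): 34≡8 → i
u(20)+h(7): 27≡1 → b
l(11)+w(22): 33≡7 → h
y(24)+v(21): 45≡19 → t
p(15)+h(7): 22 → w

cxlrsvbeibhtw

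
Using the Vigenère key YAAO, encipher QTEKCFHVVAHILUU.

OTEYAFHJTAHWJUU

Repeat the key across the message: YAAOYAAOYAAOYAA
Q(16)+Y(24): 40≡14 → O
T(19)+A(0): 19 → T
E(4)+A(0): 4 → E
K(10)+O(14): 24 → Y
C(2)+Y(24): 26≡0 → A
F(5)+A(0): 5 → F
H(7)+A(0): 7 → H
V(21)+O(14): 35≡9 → J
V(21)+Y(24): 45≡19 → T
A(0)+A(0): 0 → A
H(7)+A(0): 7 → H
I(8)+O(14): 22 → W
L(11)+Y(24): 35≡9 → J
U(20)+A(0): 20 → U
U(20)+A(0): 20 → U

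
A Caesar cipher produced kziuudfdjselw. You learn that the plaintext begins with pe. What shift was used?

From the crib: k(10)−p(15)=-5≡21, so the shift is 21.

21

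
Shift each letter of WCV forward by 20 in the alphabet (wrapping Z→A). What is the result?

QWP

W(22): 22+20=42≡16 → Q
C(2): 2+20=22 → W
V(21): 21+20=41≡15 → P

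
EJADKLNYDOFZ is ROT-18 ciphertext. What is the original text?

MRILSTVGLWNH

E(4): 4−18=-14≡12 → M
J(9): 9−18=-9≡17 → R
A(0): 0−18=-18≡8 → I
D(3): 3−18=-15≡11 → L
K(10): 10−18=-8≡18 → S
L(11): 11−18=-7≡19 → T
N(13): 13−18=-5≡21 → V
Y(24): 24−18=6 → G
D(3): 3−18=-15≡11 → L
O(14): 14−18=-4≡22 → W
F(5): 5−18=-13≡13 → N
Z(25): 25−18=7 → H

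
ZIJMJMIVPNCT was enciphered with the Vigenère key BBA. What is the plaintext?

YHJLIMHUPMBT

Repeat the key across the ciphertext: BBABBABBABBA
Z(25)−B(1): 24 → Y
I(8)−B(1): 7 → H
J(9)−A(0): 9 → J
M(12)−B(1): 11 → L
J(9)−B(1): 8 → I
M(12)−A(0): 12 → M
I(8)−B(1): 7 → H
V(21)−B(1): 20 → U
P(15)−A(0): 15 → P
N(13)−B(1): 12 → M
C(2)−B(1): 1 → B
T(19)−A(0): 19 → T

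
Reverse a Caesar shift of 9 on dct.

utk

d(3): 3−9=-6≡20 → u
c(2): 2−9=-7≡19 → t
t(19): 19−9=10 → k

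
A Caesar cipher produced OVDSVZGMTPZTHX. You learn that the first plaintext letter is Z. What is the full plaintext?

ZGODGKRXEAKESI

From the crib: O(14)−Z(25)=-11≡15, so the shift is 15.
Subtract 15 from each ciphertext letter:
O(14): 14−15=-1≡25 → Z
V(21): 21−15=6 → G
D(3): 3−15=-12≡14 → O
S(18): 18−15=3 → D
V(21): 21−15=6 → G
Z(25): 25−15=10 → K
G(6): 6−15=-9≡17 → R
M(12): 12−15=-3≡23 → X
T(19): 19−15=4 → E
P(15): 15−15=0 → A
Z(25): 25−15=10 → K
T(19): 19−15=4 → E
H(7): 7−15=-8≡18 → S
X(23): 23−15=8 → I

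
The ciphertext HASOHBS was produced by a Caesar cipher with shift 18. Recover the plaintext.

H(7): 7−18=-11≡15 → P
A(0): 0−18=-18≡8 → I
S(18): 18−18=0 → A
O(14): 14−18=-4≡22 → W
H(7): 7−18=-11≡15 → P
B(1): 1−18=-17≡9 → J
S(18): 18−18=0 → A

PIAWPJA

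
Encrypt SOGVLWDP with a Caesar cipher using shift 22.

S(18): 18+22=40≡14 → O
O(14): 14+22=36≡10 → K
G(6): 6+22=28≡2 → C
V(21): 21+22=43≡17 → R
L(11): 11+22=33≡7 → H
W(22): 22+22=44≡18 → S
D(3): 3+22=25 → Z
P(15): 15+22=37≡11 → L

OKCRHSZL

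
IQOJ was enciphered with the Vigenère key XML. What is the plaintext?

Repeat the key across the ciphertext: XMLX
I(8)−X(23): -15≡11 → L
Q(16)−M(12): 4 → E
O(14)−L(11): 3 → D
J(9)−X(23): -14≡12 → M

LEDM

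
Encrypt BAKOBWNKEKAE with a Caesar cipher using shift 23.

B(1): 1+23=24 → Y
A(0): 0+23=23 → X
K(10): 10+23=33≡7 → H
O(14): 14+23=37≡11 → L
B(1): 1+23=24 → Y
W(22): 22+23=45≡19 → T
N(13): 13+23=36≡10 → K
K(10): 10+23=33≡7 → H
E(4): 4+23=27≡1 → B
K(10): 10+23=33≡7 → H
A(0): 0+23=23 → X
E(4): 4+23=27≡1 → B

YXHLYTKHBHXB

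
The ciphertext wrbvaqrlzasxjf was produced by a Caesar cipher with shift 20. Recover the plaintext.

w(22): 22−20=2 → c
r(17): 17−20=-3≡23 → x
b(1): 1−20=-19≡7 → h
v(21): 21−20=1 → b
a(0): 0−20=-20≡6 → g
q(16): 16−20=-4≡22 → w
r(17): 17−20=-3≡23 → x
l(11): 11−20=-9≡17 → r
z(25): 25−20=5 → f
a(0): 0−20=-20≡6 → g
s(18): 18−20=-2≡24 → y
x(23): 23−20=3 → d
j(9): 9−20=-11≡15 → p
f(5): 5−20=-15≡11 → l

cxhbgwxrfgydpl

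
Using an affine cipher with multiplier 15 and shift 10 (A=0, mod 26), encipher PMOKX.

P(15): 15·15+10=235≡1 → B
M(12): 15·12+10=190≡8 → I
O(14): 15·14+10=220≡12 → M
K(10): 15·10+10=160≡4 → E
X(23): 15·23+10=355≡17 → R

BIMER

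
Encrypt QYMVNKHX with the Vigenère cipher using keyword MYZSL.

CWLNYWFW

Repeat the key across the message: MYZSLMYZ
Q(16)+M(12): 28≡2 → C
Y(24)+Y(24): 48≡22 → W
M(12)+Z(25): 37≡11 → L
V(21)+S(18): 39≡13 → N
N(13)+L(11): 24 → Y
K(10)+M(12): 22 → W
H(7)+Y(24): 31≡5 → F
X(23)+Z(25): 48≡22 → W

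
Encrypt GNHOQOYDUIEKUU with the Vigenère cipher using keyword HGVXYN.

NTCLOBFJPFCXBA

Repeat the key across the message: HGVXYNHGVXYNHG
G(6)+H(7): 13 → N
N(13)+G(6): 19 → T
H(7)+V(21): 28≡2 → C
O(14)+X(23): 37≡11 → L
Q(16)+Y(24): 40≡14 → O
O(14)+N(13): 27≡1 → B
Y(24)+H(7): 31≡5 → F
D(3)+G(6): 9 → J
U(20)+V(21): 41≡15 → P
I(8)+X(23): 31≡5 → F
E(4)+Y(24): 28≡2 → C
K(10)+N(13): 23 → X
U(20)+H(7): 27≡1 → B
U(20)+G(6): 26≡0 → A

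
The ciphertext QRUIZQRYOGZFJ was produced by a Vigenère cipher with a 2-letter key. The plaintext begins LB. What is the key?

Subtract each crib letter from the matching ciphertext letter (mod 26):
Q(16)−L(11)=5 → F
R(17)−B(1)=16 → Q

FQ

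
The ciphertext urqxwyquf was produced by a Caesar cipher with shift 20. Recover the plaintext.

u(20): 20−20=0 → a
r(17): 17−20=-3≡23 → x
q(16): 16−20=-4≡22 → w
x(23): 23−20=3 → d
w(22): 22−20=2 → c
y(24): 24−20=4 → e
q(16): 16−20=-4≡22 → w
u(20): 20−20=0 → a
f(5): 5−20=-15≡11 → l

axwdcewal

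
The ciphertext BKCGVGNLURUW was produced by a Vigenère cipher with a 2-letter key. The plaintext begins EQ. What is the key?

XU

Subtract each crib letter from the matching ciphertext letter (mod 26):
B(1)−E(4)=-3≡23 → X
K(10)−Q(16)=-6≡20 → U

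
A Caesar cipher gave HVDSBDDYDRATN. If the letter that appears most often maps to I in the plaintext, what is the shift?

21

The most frequent ciphertext letter is D (appears 4 times).
D is position 3; I is position 8.
Shift = -5≡21.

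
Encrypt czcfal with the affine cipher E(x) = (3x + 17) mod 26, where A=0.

c(2): 3·2+17=23 → x
z(25): 3·25+17=92≡14 → o
c(2): 3·2+17=23 → x
f(5): 3·5+17=32≡6 → g
a(0): 3·0+17=17 → r
l(11): 3·11+17=50≡24 → y

xoxgry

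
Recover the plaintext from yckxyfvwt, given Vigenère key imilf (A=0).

Repeat the key across the ciphertext: imilfimil
y(24)−i(8): 16 → q
c(2)−m(12): -10≡16 → q
k(10)−i(8): 2 → c
x(23)−l(11): 12 → m
y(24)−f(5): 19 → t
f(5)−i(8): -3≡23 → x
v(21)−m(12): 9 → j
w(22)−i(8): 14 → o
t(19)−l(11): 8 → i

qqcmtxjoi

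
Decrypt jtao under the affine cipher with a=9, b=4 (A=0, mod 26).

ptoe

The inverse of 9 mod 26 is 3, since 9·3=27≡1. Apply D(y)=3·(y−4) mod 26:
j(9): 3·(9−4)=15 → p
t(19): 3·(19−4)=45≡19 → t
a(0): 3·(0−4)=-12≡14 → o
o(14): 3·(14−4)=30≡4 → e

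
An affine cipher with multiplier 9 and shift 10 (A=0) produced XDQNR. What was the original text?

NFSJV

The inverse of 9 mod 26 is 3, since 9·3=27≡1. Apply D(y)=3·(y−10) mod 26:
X(23): 3·(23−10)=39≡13 → N
D(3): 3·(3−10)=-21≡5 → F
Q(16): 3·(16−10)=18 → S
N(13): 3·(13−10)=9 → J
R(17): 3·(17−10)=21 → V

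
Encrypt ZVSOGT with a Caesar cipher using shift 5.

Z(25): 25+5=30≡4 → E
V(21): 21+5=26≡0 → A
S(18): 18+5=23 → X
O(14): 14+5=19 → T
G(6): 6+5=11 → L
T(19): 19+5=24 → Y

EAXTLY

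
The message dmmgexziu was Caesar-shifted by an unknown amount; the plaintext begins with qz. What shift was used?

From the crib: d(3)−q(16)=-13≡13, so the shift is 13.

13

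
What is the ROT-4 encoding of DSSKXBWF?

HWWOBFAJ

D(3): 3+4=7 → H
S(18): 18+4=22 → W
S(18): 18+4=22 → W
K(10): 10+4=14 → O
X(23): 23+4=27≡1 → B
B(1): 1+4=5 → F
W(22): 22+4=26≡0 → A
F(5): 5+4=9 → J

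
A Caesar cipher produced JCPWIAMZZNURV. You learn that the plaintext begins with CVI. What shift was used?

7

From the crib: J(9)−C(2)=7, so the shift is 7.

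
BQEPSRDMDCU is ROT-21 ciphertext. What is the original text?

B(1): 1−21=-20≡6 → G
Q(16): 16−21=-5≡21 → V
E(4): 4−21=-17≡9 → J
P(15): 15−21=-6≡20 → U
S(18): 18−21=-3≡23 → X
R(17): 17−21=-4≡22 → W
D(3): 3−21=-18≡8 → I
M(12): 12−21=-9≡17 → R
D(3): 3−21=-18≡8 → I
C(2): 2−21=-19≡7 → H
U(20): 20−21=-1≡25 → Z

GVJUXWIRIHZ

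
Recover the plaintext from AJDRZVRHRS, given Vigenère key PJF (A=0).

LAYCQQCYMD

Repeat the key across the ciphertext: PJFPJFPJFP
A(0)−P(15): -15≡11 → L
J(9)−J(9): 0 → A
D(3)−F(5): -2≡24 → Y
R(17)−P(15): 2 → C
Z(25)−J(9): 16 → Q
V(21)−F(5): 16 → Q
R(17)−P(15): 2 → C
H(7)−J(9): -2≡24 → Y
R(17)−F(5): 12 → M
S(18)−P(15): 3 → D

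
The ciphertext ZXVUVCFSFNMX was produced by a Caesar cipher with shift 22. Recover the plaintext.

Z(25): 25−22=3 → D
X(23): 23−22=1 → B
V(21): 21−22=-1≡25 → Z
U(20): 20−22=-2≡24 → Y
V(21): 21−22=-1≡25 → Z
C(2): 2−22=-20≡6 → G
F(5): 5−22=-17≡9 → J
S(18): 18−22=-4≡22 → W
F(5): 5−22=-17≡9 → J
N(13): 13−22=-9≡17 → R
M(12): 12−22=-10≡16 → Q
X(23): 23−22=1 → B

DBZYZGJWJRQB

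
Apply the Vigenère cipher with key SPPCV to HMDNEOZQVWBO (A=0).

Repeat the key across the message: SPPCVSPPCVSP
H(7)+S(18): 25 → Z
M(12)+P(15): 27≡1 → B
D(3)+P(15): 18 → S
N(13)+C(2): 15 → P
E(4)+V(21): 25 → Z
O(14)+S(18): 32≡6 → G
Z(25)+P(15): 40≡14 → O
Q(16)+P(15): 31≡5 → F
V(21)+C(2): 23 → X
W(22)+V(21): 43≡17 → R
B(1)+S(18): 19 → T
O(14)+P(15): 29≡3 → D

ZBSPZGOFXRTD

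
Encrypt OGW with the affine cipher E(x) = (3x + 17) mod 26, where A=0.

O(14): 3·14+17=59≡7 → H
G(6): 3·6+17=35≡9 → J
W(22): 3·22+17=83≡5 → F

HJF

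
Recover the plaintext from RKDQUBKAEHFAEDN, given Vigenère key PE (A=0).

Repeat the key across the ciphertext: PEPEPEPEPEPEPEP
R(17)−P(15): 2 → C
K(10)−E(4): 6 → G
D(3)−P(15): -12≡14 → O
Q(16)−E(4): 12 → M
U(20)−P(15): 5 → F
B(1)−E(4): -3≡23 → X
K(10)−P(15): -5≡21 → V
A(0)−E(4): -4≡22 → W
E(4)−P(15): -11≡15 → P
H(7)−E(4): 3 → D
F(5)−P(15): -10≡16 → Q
A(0)−E(4): -4≡22 → W
E(4)−P(15): -11≡15 → P
D(3)−E(4): -1≡25 → Z
N(13)−P(15): -2≡24 → Y

CGOMFXVWPDQWPZY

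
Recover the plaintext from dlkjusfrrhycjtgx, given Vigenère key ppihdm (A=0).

Repeat the key across the ciphertext: ppihdmppihdmppih
d(3)−p(15): -12≡14 → o
l(11)−p(15): -4≡22 → w
k(10)−i(8): 2 → c
j(9)−h(7): 2 → c
u(20)−d(3): 17 → r
s(18)−m(12): 6 → g
f(5)−p(15): -10≡16 → q
r(17)−p(15): 2 → c
r(17)−i(8): 9 → j
h(7)−h(7): 0 → a
y(24)−d(3): 21 → v
c(2)−m(12): -10≡16 → q
j(9)−p(15): -6≡20 → u
t(19)−p(15): 4 → e
g(6)−i(8): -2≡24 → y
x(23)−h(7): 16 → q

owccrgqcjavqueyq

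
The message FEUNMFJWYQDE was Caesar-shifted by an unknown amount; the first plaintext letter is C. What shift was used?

From the crib: F(5)−C(2)=3, so the shift is 3.

3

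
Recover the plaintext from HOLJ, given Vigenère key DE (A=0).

Repeat the key across the ciphertext: DEDE
H(7)−D(3): 4 → E
O(14)−E(4): 10 → K
L(11)−D(3): 8 → I
J(9)−E(4): 5 → F

EKIF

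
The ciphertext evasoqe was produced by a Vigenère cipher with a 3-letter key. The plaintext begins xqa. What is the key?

hfa

Subtract each crib letter from the matching ciphertext letter (mod 26):
e(4)−x(23)=-19≡7 → h
v(21)−q(16)=5 → f
a(0)−a(0)=0 → a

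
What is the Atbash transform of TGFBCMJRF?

GTUYXNQIU

T(19) → G(6)
G(6) → T(19)
F(5) → U(20)
B(1) → Y(24)
C(2) → X(23)
M(12) → N(13)
J(9) → Q(16)
R(17) → I(8)
F(5) → U(20)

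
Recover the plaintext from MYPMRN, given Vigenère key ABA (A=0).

MXPMQN

Repeat the key across the ciphertext: ABAABA
M(12)−A(0): 12 → M
Y(24)−B(1): 23 → X
P(15)−A(0): 15 → P
M(12)−A(0): 12 → M
R(17)−B(1): 16 → Q
N(13)−A(0): 13 → N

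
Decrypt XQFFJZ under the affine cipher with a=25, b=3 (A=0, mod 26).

GNYYUE

The inverse of 25 mod 26 is 25, since 25·25=625≡1. Apply D(y)=25·(y−3) mod 26:
X(23): 25·(23−3)=500≡6 → G
Q(16): 25·(16−3)=325≡13 → N
F(5): 25·(5−3)=50≡24 → Y
F(5): 25·(5−3)=50≡24 → Y
J(9): 25·(9−3)=150≡20 → U
Z(25): 25·(25−3)=550≡4 → E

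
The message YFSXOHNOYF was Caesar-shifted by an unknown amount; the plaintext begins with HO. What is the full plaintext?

HOBGXQWXHO

From the crib: Y(24)−H(7)=17, so the shift is 17.
Subtract 17 from each ciphertext letter:
Y(24): 24−17=7 → H
F(5): 5−17=-12≡14 → O
S(18): 18−17=1 → B
X(23): 23−17=6 → G
O(14): 14−17=-3≡23 → X
H(7): 7−17=-10≡16 → Q
N(13): 13−17=-4≡22 → W
O(14): 14−17=-3≡23 → X
Y(24): 24−17=7 → H
F(5): 5−17=-12≡14 → O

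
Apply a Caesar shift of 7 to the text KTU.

K(10): 10+7=17 → R
T(19): 19+7=26≡0 → A
U(20): 20+7=27≡1 → B

RAB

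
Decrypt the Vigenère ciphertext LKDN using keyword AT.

LRDU

Repeat the key across the ciphertext: ATAT
L(11)−A(0): 11 → L
K(10)−T(19): -9≡17 → R
D(3)−A(0): 3 → D
N(13)−T(19): -6≡20 → U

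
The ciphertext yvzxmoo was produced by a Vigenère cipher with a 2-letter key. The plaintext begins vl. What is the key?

dk

Subtract each crib letter from the matching ciphertext letter (mod 26):
y(24)−v(21)=3 → d
v(21)−l(11)=10 → k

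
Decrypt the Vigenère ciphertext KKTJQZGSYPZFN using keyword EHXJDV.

Repeat the key across the ciphertext: EHXJDVEHXJDVE
K(10)−E(4): 6 → G
K(10)−H(7): 3 → D
T(19)−X(23): -4≡22 → W
J(9)−J(9): 0 → A
Q(16)−D(3): 13 → N
Z(25)−V(21): 4 → E
G(6)−E(4): 2 → C
S(18)−H(7): 11 → L
Y(24)−X(23): 1 → B
P(15)−J(9): 6 → G
Z(25)−D(3): 22 → W
F(5)−V(21): -16≡10 → K
N(13)−E(4): 9 → J

GDWANECLBGWKJ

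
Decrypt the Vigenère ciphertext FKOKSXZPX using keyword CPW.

DVSIDBXAB

Repeat the key across the ciphertext: CPWCPWCPW
F(5)−C(2): 3 → D
K(10)−P(15): -5≡21 → V
O(14)−W(22): -8≡18 → S
K(10)−C(2): 8 → I
S(18)−P(15): 3 → D
X(23)−W(22): 1 → B
Z(25)−C(2): 23 → X
P(15)−P(15): 0 → A
X(23)−W(22): 1 → B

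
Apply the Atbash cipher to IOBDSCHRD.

I(8) → R(17)
O(14) → L(11)
B(1) → Y(24)
D(3) → W(22)
S(18) → H(7)
C(2) → X(23)
H(7) → S(18)
R(17) → I(8)
D(3) → W(22)

RLYWHXSIW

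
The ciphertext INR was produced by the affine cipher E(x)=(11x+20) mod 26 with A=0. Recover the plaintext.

The inverse of 11 mod 26 is 19, since 11·19=209≡1. Apply D(y)=19·(y−20) mod 26:
I(8): 19·(8−20)=-228≡6 → G
N(13): 19·(13−20)=-133≡23 → X
R(17): 19·(17−20)=-57≡21 → V

GXV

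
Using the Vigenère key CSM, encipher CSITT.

Repeat the key across the message: CSMCS
C(2)+C(2): 4 → E
S(18)+S(18): 36≡10 → K
I(8)+M(12): 20 → U
T(19)+C(2): 21 → V
T(19)+S(18): 37≡11 → L

EKUVL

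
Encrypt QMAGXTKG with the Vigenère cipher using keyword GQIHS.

WCINPZAO

Repeat the key across the message: GQIHSGQI
Q(16)+G(6): 22 → W
M(12)+Q(16): 28≡2 → C
A(0)+I(8): 8 → I
G(6)+H(7): 13 → N
X(23)+S(18): 41≡15 → P
T(19)+G(6): 25 → Z
K(10)+Q(16): 26≡0 → A
G(6)+I(8): 14 → O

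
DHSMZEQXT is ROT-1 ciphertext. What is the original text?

CGRLYDPWS

D(3): 3−1=2 → C
H(7): 7−1=6 → G
S(18): 18−1=17 → R
M(12): 12−1=11 → L
Z(25): 25−1=24 → Y
E(4): 4−1=3 → D
Q(16): 16−1=15 → P
X(23): 23−1=22 → W
T(19): 19−1=18 → S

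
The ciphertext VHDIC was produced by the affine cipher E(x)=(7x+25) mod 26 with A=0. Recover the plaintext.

The inverse of 7 mod 26 is 15, since 7·15=105≡1. Apply D(y)=15·(y−25) mod 26:
V(21): 15·(21−25)=-60≡18 → S
H(7): 15·(7−25)=-270≡16 → Q
D(3): 15·(3−25)=-330≡8 → I
I(8): 15·(8−25)=-255≡5 → F
C(2): 15·(2−25)=-345≡19 → T

SQIFT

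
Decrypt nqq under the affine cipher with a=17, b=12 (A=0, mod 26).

xoo

The inverse of 17 mod 26 is 23, since 17·23=391≡1. Apply D(y)=23·(y−12) mod 26:
n(13): 23·(13−12)=23 → x
q(16): 23·(16−12)=92≡14 → o
q(16): 23·(16−12)=92≡14 → o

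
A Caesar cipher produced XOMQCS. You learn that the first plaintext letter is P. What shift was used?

8

From the crib: X(23)−P(15)=8, so the shift is 8.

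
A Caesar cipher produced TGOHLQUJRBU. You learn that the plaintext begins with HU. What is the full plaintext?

From the crib: T(19)−H(7)=12, so the shift is 12.
Subtract 12 from each ciphertext letter:
T(19): 19−12=7 → H
G(6): 6−12=-6≡20 → U
O(14): 14−12=2 → C
H(7): 7−12=-5≡21 → V
L(11): 11−12=-1≡25 → Z
Q(16): 16−12=4 → E
U(20): 20−12=8 → I
J(9): 9−12=-3≡23 → X
R(17): 17−12=5 → F
B(1): 1−12=-11≡15 → P
U(20): 20−12=8 → I

HUCVZEIXFPI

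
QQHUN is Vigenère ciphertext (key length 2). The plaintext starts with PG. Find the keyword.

Subtract each crib letter from the matching ciphertext letter (mod 26):
Q(16)−P(15)=1 → B
Q(16)−G(6)=10 → K

BK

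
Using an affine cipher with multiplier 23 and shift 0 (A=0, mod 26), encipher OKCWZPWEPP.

KWUMDHMOHH

O(14): 23·14+0=322≡10 → K
K(10): 23·10+0=230≡22 → W
C(2): 23·2+0=46≡20 → U
W(22): 23·22+0=506≡12 → M
Z(25): 23·25+0=575≡3 → D
P(15): 23·15+0=345≡7 → H
W(22): 23·22+0=506≡12 → M
E(4): 23·4+0=92≡14 → O
P(15): 23·15+0=345≡7 → H
P(15): 23·15+0=345≡7 → H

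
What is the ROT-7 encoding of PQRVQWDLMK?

WXYCXDKSTR

P(15): 15+7=22 → W
Q(16): 16+7=23 → X
R(17): 17+7=24 → Y
V(21): 21+7=28≡2 → C
Q(16): 16+7=23 → X
W(22): 22+7=29≡3 → D
D(3): 3+7=10 → K
L(11): 11+7=18 → S
M(12): 12+7=19 → T
K(10): 10+7=17 → R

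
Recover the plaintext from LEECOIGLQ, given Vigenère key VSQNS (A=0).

Repeat the key across the ciphertext: VSQNSVSQN
L(11)−V(21): -10≡16 → Q
E(4)−S(18): -14≡12 → M
E(4)−Q(16): -12≡14 → O
C(2)−N(13): -11≡15 → P
O(14)−S(18): -4≡22 → W
I(8)−V(21): -13≡13 → N
G(6)−S(18): -12≡14 → O
L(11)−Q(16): -5≡21 → V
Q(16)−N(13): 3 → D

QMOPWNOVD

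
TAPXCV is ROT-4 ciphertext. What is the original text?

PWLTYR

T(19): 19−4=15 → P
A(0): 0−4=-4≡22 → W
P(15): 15−4=11 → L
X(23): 23−4=19 → T
C(2): 2−4=-2≡24 → Y
V(21): 21−4=17 → R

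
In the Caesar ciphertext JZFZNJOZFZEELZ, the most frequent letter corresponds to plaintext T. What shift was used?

The most frequent ciphertext letter is Z (appears 5 times).
Z is position 25; T is position 19.
Shift = 6.

6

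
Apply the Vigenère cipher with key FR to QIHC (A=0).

VZMT

Repeat the key across the message: FRFR
Q(16)+F(5): 21 → V
I(8)+R(17): 25 → Z
H(7)+F(5): 12 → M
C(2)+R(17): 19 → T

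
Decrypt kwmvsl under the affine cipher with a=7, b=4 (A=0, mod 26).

mkqvcb

The inverse of 7 mod 26 is 15, since 7·15=105≡1. Apply D(y)=15·(y−4) mod 26:
k(10): 15·(10−4)=90≡12 → m
w(22): 15·(22−4)=270≡10 → k
m(12): 15·(12−4)=120≡16 → q
v(21): 15·(21−4)=255≡21 → v
s(18): 15·(18−4)=210≡2 → c
l(11): 15·(11−4)=105≡1 → b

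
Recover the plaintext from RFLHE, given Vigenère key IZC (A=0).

Repeat the key across the ciphertext: IZCIZ
R(17)−I(8): 9 → J
F(5)−Z(25): -20≡6 → G
L(11)−C(2): 9 → J
H(7)−I(8): -1≡25 → Z
E(4)−Z(25): -21≡5 → F

JGJZF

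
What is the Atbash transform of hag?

szt

h(7) → s(18)
a(0) → z(25)
g(6) → t(19)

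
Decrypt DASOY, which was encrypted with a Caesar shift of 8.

D(3): 3−8=-5≡21 → V
A(0): 0−8=-8≡18 → S
S(18): 18−8=10 → K
O(14): 14−8=6 → G
Y(24): 24−8=16 → Q

VSKGQ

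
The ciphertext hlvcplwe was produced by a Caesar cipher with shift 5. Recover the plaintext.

cgqxkgrz

h(7): 7−5=2 → c
l(11): 11−5=6 → g
v(21): 21−5=16 → q
c(2): 2−5=-3≡23 → x
p(15): 15−5=10 → k
l(11): 11−5=6 → g
w(22): 22−5=17 → r
e(4): 4−5=-1≡25 → z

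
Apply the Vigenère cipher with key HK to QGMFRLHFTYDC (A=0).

Repeat the key across the message: HKHKHKHKHKHK
Q(16)+H(7): 23 → X
G(6)+K(10): 16 → Q
M(12)+H(7): 19 → T
F(5)+K(10): 15 → P
R(17)+H(7): 24 → Y
L(11)+K(10): 21 → V
H(7)+H(7): 14 → O
F(5)+K(10): 15 → P
T(19)+H(7): 26≡0 → A
Y(24)+K(10): 34≡8 → I
D(3)+H(7): 10 → K
C(2)+K(10): 12 → M

XQTPYVOPAIKM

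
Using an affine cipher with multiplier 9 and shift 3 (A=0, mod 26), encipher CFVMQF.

C(2): 9·2+3=21 → V
F(5): 9·5+3=48≡22 → W
V(21): 9·21+3=192≡10 → K
M(12): 9·12+3=111≡7 → H
Q(16): 9·16+3=147≡17 → R
F(5): 9·5+3=48≡22 → W

VWKHRW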